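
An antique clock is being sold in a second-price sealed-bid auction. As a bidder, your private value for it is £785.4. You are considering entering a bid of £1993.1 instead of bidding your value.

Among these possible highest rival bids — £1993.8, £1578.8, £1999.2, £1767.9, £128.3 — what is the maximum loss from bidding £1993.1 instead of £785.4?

£982.5

£1993.8: same outcome either way → loss £0.
£1578.8: truthful gives £0, deviation gives −£793.4 → loss £793.4.
£1999.2: same outcome either way → loss £0.
£1767.9: truthful gives £0, deviation gives −£982.5 → loss £982.5.
£128.3: same outcome either way → loss £0.
Maximum loss: £982.5.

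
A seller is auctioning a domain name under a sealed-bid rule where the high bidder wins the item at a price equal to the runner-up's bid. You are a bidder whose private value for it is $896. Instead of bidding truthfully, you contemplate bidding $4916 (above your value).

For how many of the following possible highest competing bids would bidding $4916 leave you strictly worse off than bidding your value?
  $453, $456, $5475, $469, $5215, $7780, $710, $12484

0

The deviation hurts exactly when the highest competing bid lies strictly between $896 and $4916 — overbidding then wins at a price above your value.
$453: below both → same outcome either way.
$456: below both → same outcome either way.
$5475: above both → same outcome either way.
$469: below both → same outcome either way.
$5215: above both → same outcome either way.
$7780: above both → same outcome either way.
$710: below both → same outcome either way.
$12484: above both → same outcome either way.
Count: 0.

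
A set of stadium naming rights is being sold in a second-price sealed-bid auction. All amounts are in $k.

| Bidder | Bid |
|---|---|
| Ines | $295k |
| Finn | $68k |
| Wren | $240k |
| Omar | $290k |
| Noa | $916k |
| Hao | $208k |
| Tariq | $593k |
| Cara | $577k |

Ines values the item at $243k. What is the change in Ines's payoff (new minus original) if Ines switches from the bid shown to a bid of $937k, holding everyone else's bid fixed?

The highest bid among the other bidders is $916k; Ines's bid doesn't change that.
Original bid $295k: Ines is not highest (top rival bid is $916k); payoff $0k.
Alternative bid $937k: Ines is highest, pays the top rival bid $916k; payoff $243k − $916k = −$673k.
Change in payoff = −$673k − ($0k) = −$673k.

−$673k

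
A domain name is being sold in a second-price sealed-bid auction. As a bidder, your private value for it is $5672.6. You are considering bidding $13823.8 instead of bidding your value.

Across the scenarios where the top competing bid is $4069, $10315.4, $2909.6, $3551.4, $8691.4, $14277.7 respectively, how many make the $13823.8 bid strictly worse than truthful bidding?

2

The deviation hurts exactly when the highest competing bid lies strictly between $5672.6 and $13823.8 — overbidding then wins at a price above your value.
$4069: below both → same outcome either way.
$10315.4: inside the interval → strictly worse (loss $4642.8).
$2909.6: below both → same outcome either way.
$3551.4: below both → same outcome either way.
$8691.4: inside the interval → strictly worse (loss $3018.8).
$14277.7: above both → same outcome either way.
Count: 2.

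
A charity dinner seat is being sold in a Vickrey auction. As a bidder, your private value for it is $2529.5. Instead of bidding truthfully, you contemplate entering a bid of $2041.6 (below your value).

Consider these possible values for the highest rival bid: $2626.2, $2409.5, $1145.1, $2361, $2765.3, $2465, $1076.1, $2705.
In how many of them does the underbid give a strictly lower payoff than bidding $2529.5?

3

The deviation hurts exactly when the highest competing bid lies strictly between $2041.6 and $2529.5 — underbidding then forfeits a profitable win.
$2626.2: above both → same outcome either way.
$2409.5: inside the interval → strictly worse (loss $120).
$1145.1: below both → same outcome either way.
$2361: inside the interval → strictly worse (loss $168.5).
$2765.3: above both → same outcome either way.
$2465: inside the interval → strictly worse (loss $64.5).
$1076.1: below both → same outcome either way.
$2705: above both → same outcome either way.
Count: 3.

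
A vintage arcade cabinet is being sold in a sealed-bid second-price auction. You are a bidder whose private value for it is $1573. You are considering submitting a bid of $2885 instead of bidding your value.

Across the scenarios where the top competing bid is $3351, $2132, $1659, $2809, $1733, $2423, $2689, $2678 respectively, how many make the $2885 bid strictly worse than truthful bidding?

7

The deviation hurts exactly when the highest competing bid lies strictly between $1573 and $2885 — overbidding then wins at a price above your value.
$3351: above both → same outcome either way.
$2132: inside the interval → strictly worse (loss $559).
$1659: inside the interval → strictly worse (loss $86).
$2809: inside the interval → strictly worse (loss $1236).
$1733: inside the interval → strictly worse (loss $160).
$2423: inside the interval → strictly worse (loss $850).
$2689: inside the interval → strictly worse (loss $1116).
$2678: inside the interval → strictly worse (loss $1105).
Count: 7.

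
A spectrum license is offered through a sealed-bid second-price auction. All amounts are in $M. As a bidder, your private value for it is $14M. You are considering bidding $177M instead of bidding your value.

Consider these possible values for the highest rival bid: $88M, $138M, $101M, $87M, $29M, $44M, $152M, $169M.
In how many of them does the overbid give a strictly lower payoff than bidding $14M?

The deviation hurts exactly when the highest competing bid lies strictly between $14M and $177M — overbidding then wins at a price above your value.
$88M: inside the interval → strictly worse (loss $74M).
$138M: inside the interval → strictly worse (loss $124M).
$101M: inside the interval → strictly worse (loss $87M).
$87M: inside the interval → strictly worse (loss $73M).
$29M: inside the interval → strictly worse (loss $15M).
$44M: inside the interval → strictly worse (loss $30M).
$152M: inside the interval → strictly worse (loss $138M).
$169M: inside the interval → strictly worse (loss $155M).
Count: 8.

8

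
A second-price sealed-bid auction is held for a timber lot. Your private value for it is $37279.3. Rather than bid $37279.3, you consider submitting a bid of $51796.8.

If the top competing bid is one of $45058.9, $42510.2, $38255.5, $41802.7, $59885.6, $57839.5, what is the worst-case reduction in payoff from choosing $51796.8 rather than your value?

$45058.9: truthful gives $0, deviation gives −$7779.6 → loss $7779.6.
$42510.2: truthful gives $0, deviation gives −$5230.9 → loss $5230.9.
$38255.5: truthful gives $0, deviation gives −$976.2 → loss $976.2.
$41802.7: truthful gives $0, deviation gives −$4523.4 → loss $4523.4.
$59885.6: same outcome either way → loss $0.
$57839.5: same outcome either way → loss $0.
Maximum loss: $7779.6.

$7779.6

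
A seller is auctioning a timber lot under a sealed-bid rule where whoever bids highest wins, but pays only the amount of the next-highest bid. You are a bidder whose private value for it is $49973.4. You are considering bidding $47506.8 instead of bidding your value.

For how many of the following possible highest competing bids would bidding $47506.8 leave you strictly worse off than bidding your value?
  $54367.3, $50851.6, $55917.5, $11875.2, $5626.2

The deviation hurts exactly when the highest competing bid lies strictly between $47506.8 and $49973.4 — underbidding then forfeits a profitable win.
$54367.3: above both → same outcome either way.
$50851.6: above both → same outcome either way.
$55917.5: above both → same outcome either way.
$11875.2: below both → same outcome either way.
$5626.2: below both → same outcome either way.
Count: 0.

0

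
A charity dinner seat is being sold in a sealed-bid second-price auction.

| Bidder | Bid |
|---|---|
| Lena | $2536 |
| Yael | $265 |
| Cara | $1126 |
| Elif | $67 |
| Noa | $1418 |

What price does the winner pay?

Highest bid: Lena at $2536, so Lena wins.
Second-highest bid: Noa at $1418 — that is the price the winner pays.

$1418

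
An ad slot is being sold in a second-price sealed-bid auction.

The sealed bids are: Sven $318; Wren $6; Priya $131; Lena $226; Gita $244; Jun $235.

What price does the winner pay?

$244

Highest bid: Sven at $318, so Sven wins.
Second-highest bid: Gita at $244 — that is the price the winner pays.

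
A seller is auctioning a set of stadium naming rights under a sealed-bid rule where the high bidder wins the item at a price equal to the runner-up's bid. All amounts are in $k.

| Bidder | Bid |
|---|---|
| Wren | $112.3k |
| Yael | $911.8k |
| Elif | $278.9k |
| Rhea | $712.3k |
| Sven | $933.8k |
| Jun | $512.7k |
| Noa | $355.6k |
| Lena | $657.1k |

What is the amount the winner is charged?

Highest bid: Sven at $933.8k, so Sven wins.
Second-highest bid: Yael at $911.8k — that is the price the winner pays.

$911.8k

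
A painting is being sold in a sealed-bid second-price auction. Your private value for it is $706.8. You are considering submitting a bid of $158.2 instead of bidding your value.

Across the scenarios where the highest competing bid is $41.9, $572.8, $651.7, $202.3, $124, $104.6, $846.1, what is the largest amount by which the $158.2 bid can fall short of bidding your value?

$504.5

$41.9: same outcome either way → loss $0.
$572.8: truthful gives $134, deviation gives $0 → loss $134.
$651.7: truthful gives $55.1, deviation gives $0 → loss $55.1.
$202.3: truthful gives $504.5, deviation gives $0 → loss $504.5.
$124: same outcome either way → loss $0.
$104.6: same outcome either way → loss $0.
$846.1: same outcome either way → loss $0.
Maximum loss: $504.5.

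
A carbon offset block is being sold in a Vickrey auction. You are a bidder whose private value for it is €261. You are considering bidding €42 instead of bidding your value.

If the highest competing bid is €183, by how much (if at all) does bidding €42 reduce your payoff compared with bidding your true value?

€78

Bidding your value €261: you win (since €261 > €183) and pay €183. Payoff €78.
Bidding €42: you lose. Payoff €0.
The competing bid €183 lies between your shaded bid and your value, so underbidding forfeits an item you could have won at a profitable price.
Loss from deviating = €78 − (€0) = €78.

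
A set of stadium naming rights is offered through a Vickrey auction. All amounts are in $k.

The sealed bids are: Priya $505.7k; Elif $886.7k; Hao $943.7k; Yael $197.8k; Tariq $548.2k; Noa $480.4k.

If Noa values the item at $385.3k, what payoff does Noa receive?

Highest bid: Hao at $943.7k, so Hao wins.
Second-highest bid: Elif at $886.7k — that is the price the winner pays.
Noa did not win, so Noa pays nothing and receives nothing: payoff $0k.

$0k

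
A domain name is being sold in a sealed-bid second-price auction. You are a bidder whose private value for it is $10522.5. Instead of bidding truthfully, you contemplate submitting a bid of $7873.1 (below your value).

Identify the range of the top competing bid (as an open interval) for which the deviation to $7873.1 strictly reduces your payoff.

If the competing bid is below $7873.1, both bids win at the same price — no difference.
If it is above $10522.5, both bids lose — no difference.
If it lies strictly between $7873.1 and $10522.5, bidding your value wins at a price below your value (positive payoff) while bidding $7873.1 loses (payoff 0).
So the deviation strictly hurts on the open interval ($7873.1, $10522.5).

($7873.1, $10522.5)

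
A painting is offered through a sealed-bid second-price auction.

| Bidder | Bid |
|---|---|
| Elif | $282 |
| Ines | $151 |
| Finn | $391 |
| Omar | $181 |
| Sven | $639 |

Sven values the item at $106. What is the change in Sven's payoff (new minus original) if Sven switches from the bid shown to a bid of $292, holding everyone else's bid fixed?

$285

The highest bid among the other bidders is $391; Sven's bid doesn't change that.
Original bid $639: Sven is highest, pays the top rival bid $391; payoff $106 − $391 = −$285.
Alternative bid $292: Sven is not highest (top rival bid is $391); payoff $0.
Change in payoff = $0 − (−$285) = $285.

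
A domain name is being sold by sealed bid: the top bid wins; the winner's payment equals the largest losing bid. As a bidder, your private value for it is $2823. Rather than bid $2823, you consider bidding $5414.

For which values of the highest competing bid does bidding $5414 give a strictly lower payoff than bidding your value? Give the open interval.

($2823, $5414)

If the competing bid is below $2823, both bids win at the same price — no difference.
If it is above $5414, both bids lose — no difference.
If it lies strictly between $2823 and $5414, bidding your value loses (payoff 0) while bidding $5414 wins at a price above your value (payoff negative).
So the deviation strictly hurts on the open interval ($2823, $5414).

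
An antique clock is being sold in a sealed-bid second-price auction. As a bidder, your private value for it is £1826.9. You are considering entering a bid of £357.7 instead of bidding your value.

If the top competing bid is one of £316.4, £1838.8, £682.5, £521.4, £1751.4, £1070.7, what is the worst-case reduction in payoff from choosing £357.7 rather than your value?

£1305.5

£316.4: same outcome either way → loss £0.
£1838.8: same outcome either way → loss £0.
£682.5: truthful gives £1144.4, deviation gives £0 → loss £1144.4.
£521.4: truthful gives £1305.5, deviation gives £0 → loss £1305.5.
£1751.4: truthful gives £75.5, deviation gives £0 → loss £75.5.
£1070.7: truthful gives £756.2, deviation gives £0 → loss £756.2.
Maximum loss: £1305.5.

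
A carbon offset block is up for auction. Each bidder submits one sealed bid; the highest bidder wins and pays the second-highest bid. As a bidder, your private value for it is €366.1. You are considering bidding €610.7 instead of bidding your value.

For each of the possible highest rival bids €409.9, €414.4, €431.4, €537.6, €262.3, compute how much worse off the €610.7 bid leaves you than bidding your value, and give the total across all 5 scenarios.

€328.9

The deviation costs you only when the competing bid falls strictly between €366.1 and €610.7; elsewhere both bids give the same outcome.
€409.9: truthful payoff €0, deviation payoff −€43.8 → loss €43.8.
€414.4: truthful payoff €0, deviation payoff −€48.3 → loss €48.3.
€431.4: truthful payoff €0, deviation payoff −€65.3 → loss €65.3.
€537.6: truthful payoff €0, deviation payoff −€171.5 → loss €171.5.
€262.3: outcomes coincide → loss €0.
Total loss = €43.8 + €48.3 + €65.3 + €171.5 = €328.9.
Truthful bidding weakly dominates here: raising your bid can only win items priced above your value, and lowering it can only forfeit items priced below.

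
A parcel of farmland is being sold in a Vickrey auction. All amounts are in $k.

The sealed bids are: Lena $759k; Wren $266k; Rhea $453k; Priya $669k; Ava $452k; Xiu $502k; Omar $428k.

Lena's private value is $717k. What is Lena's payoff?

Highest bid: Lena at $759k, so Lena wins.
Second-highest bid: Priya at $669k — that is the price the winner pays.
Lena's payoff = value − price = $717k − $669k = $48k.

$48k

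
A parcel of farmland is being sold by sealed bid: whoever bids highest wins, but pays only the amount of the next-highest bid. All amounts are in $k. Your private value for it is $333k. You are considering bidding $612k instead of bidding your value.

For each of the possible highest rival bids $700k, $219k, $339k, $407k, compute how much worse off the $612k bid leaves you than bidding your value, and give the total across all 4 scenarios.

$80k

The deviation costs you only when the competing bid falls strictly between $333k and $612k; elsewhere both bids give the same outcome.
$700k: outcomes coincide → loss $0k.
$219k: outcomes coincide → loss $0k.
$339k: truthful payoff $0k, deviation payoff −$6k → loss $6k.
$407k: truthful payoff $0k, deviation payoff −$74k → loss $74k.
Total loss = $6k + $74k = $80k.
In a second-price auction your bid sets only whether you win, not what you pay, so bidding your true value is weakly dominant.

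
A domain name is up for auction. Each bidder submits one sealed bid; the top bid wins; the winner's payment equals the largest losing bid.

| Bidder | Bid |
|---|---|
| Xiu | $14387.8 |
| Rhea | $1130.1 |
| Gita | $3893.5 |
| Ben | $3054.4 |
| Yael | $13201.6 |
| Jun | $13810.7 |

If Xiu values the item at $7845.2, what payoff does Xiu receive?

−$5965.5

Highest bid: Xiu at $14387.8, so Xiu wins.
Second-highest bid: Jun at $13810.7 — that is the price the winner pays.
Xiu's payoff = value − price = $7845.2 − $13810.7 = −$5965.5.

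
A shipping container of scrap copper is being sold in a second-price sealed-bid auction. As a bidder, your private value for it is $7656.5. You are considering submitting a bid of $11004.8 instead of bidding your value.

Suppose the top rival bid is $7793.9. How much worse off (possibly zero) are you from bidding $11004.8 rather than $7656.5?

$137.4

Bidding your value $7656.5: you lose (since $7656.5 < $7793.9). Payoff $0.
Bidding $11004.8: you win and pay $7793.9. Payoff $7656.5 − $7793.9 = −$137.4.
The competing bid $7793.9 lies between your value and your inflated bid, so overbidding wins an item priced above your value.
Loss from deviating = $0 − (−$137.4) = $137.4.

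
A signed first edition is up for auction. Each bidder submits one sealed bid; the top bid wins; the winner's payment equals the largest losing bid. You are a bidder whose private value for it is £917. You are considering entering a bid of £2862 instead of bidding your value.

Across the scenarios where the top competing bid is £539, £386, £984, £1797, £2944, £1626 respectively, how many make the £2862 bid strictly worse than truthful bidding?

3

The deviation hurts exactly when the highest competing bid lies strictly between £917 and £2862 — overbidding then wins at a price above your value.
£539: below both → same outcome either way.
£386: below both → same outcome either way.
£984: inside the interval → strictly worse (loss £67).
£1797: inside the interval → strictly worse (loss £880).
£2944: above both → same outcome either way.
£1626: inside the interval → strictly worse (loss £709).
Count: 3.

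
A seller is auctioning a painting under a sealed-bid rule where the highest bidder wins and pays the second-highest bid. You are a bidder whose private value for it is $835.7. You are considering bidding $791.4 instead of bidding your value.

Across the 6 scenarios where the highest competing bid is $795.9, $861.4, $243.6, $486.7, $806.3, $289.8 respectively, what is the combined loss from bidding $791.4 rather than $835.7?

$69.2

The deviation costs you only when the competing bid falls strictly between $791.4 and $835.7; elsewhere both bids give the same outcome.
$795.9: truthful payoff $39.8, deviation payoff $0 → loss $39.8.
$861.4: outcomes coincide → loss $0.
$243.6: outcomes coincide → loss $0.
$486.7: outcomes coincide → loss $0.
$806.3: truthful payoff $29.4, deviation payoff $0 → loss $29.4.
$289.8: outcomes coincide → loss $0.
Total loss = $39.8 + $29.4 = $69.2.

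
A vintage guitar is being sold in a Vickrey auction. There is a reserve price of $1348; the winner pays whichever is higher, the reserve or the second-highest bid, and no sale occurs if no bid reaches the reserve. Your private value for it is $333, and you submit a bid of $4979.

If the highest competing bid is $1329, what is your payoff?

−$1015

Your bid $4979 is the highest and exceeds the reserve.
Price = max(second-highest bid, reserve) = max($1329, $1348) = $1348.
Payoff = $333 − $1348 = −$1015.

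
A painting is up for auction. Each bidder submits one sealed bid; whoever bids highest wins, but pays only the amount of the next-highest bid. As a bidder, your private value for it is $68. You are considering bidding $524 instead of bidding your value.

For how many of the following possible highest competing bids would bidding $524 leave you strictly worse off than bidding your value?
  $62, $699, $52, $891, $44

0

The deviation hurts exactly when the highest competing bid lies strictly between $68 and $524 — overbidding then wins at a price above your value.
$62: below both → same outcome either way.
$699: above both → same outcome either way.
$52: below both → same outcome either way.
$891: above both → same outcome either way.
$44: below both → same outcome either way.
Count: 0.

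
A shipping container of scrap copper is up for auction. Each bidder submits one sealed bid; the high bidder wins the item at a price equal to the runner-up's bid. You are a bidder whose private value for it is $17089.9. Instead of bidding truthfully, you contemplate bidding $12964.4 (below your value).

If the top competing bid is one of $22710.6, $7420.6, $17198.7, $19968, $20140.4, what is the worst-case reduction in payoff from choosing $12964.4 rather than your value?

$0

$22710.6: same outcome either way → loss $0.
$7420.6: same outcome either way → loss $0.
$17198.7: same outcome either way → loss $0.
$19968: same outcome either way → loss $0.
$20140.4: same outcome either way → loss $0.
Maximum loss: $0.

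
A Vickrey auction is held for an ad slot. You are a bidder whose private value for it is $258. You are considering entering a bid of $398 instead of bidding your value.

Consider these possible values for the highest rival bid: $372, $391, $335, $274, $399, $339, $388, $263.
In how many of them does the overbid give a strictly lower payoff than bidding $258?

7

The deviation hurts exactly when the highest competing bid lies strictly between $258 and $398 — overbidding then wins at a price above your value.
$372: inside the interval → strictly worse (loss $114).
$391: inside the interval → strictly worse (loss $133).
$335: inside the interval → strictly worse (loss $77).
$274: inside the interval → strictly worse (loss $16).
$399: above both → same outcome either way.
$339: inside the interval → strictly worse (loss $81).
$388: inside the interval → strictly worse (loss $130).
$263: inside the interval → strictly worse (loss $5).
Count: 7.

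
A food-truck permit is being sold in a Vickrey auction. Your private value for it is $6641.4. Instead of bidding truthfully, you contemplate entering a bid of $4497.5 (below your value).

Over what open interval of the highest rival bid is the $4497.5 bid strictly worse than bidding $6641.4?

($4497.5, $6641.4)

If the competing bid is below $4497.5, both bids win at the same price — no difference.
If it is above $6641.4, both bids lose — no difference.
If it lies strictly between $4497.5 and $6641.4, bidding your value wins at a price below your value (positive payoff) while bidding $4497.5 loses (payoff 0).
So the deviation strictly hurts on the open interval ($4497.5, $6641.4).
Truthful bidding weakly dominates here: raising your bid can only win items priced above your value, and lowering it can only forfeit items priced below.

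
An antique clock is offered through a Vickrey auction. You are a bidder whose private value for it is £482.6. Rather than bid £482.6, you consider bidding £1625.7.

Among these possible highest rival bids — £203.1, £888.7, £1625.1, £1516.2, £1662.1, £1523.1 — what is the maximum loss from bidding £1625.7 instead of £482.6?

£1142.5

£203.1: same outcome either way → loss £0.
£888.7: truthful gives £0, deviation gives −£406.1 → loss £406.1.
£1625.1: truthful gives £0, deviation gives −£1142.5 → loss £1142.5.
£1516.2: truthful gives £0, deviation gives −£1033.6 → loss £1033.6.
£1662.1: same outcome either way → loss £0.
£1523.1: truthful gives £0, deviation gives −£1040.5 → loss £1040.5.
Maximum loss: £1142.5.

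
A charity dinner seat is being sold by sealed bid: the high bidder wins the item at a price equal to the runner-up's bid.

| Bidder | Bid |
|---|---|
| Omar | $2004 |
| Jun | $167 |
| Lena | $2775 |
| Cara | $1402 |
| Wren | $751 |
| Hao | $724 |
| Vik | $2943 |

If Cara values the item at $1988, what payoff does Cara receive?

$0

Highest bid: Vik at $2943, so Vik wins.
Second-highest bid: Lena at $2775 — that is the price the winner pays.
Cara did not win, so Cara pays nothing and receives nothing: payoff $0.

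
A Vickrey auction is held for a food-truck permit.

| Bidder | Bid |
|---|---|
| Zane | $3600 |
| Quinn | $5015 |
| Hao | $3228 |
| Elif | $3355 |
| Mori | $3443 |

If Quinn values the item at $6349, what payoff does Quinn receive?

Highest bid: Quinn at $5015, so Quinn wins.
Second-highest bid: Zane at $3600 — that is the price the winner pays.
Quinn's payoff = value − price = $6349 − $3600 = $2749.

$2749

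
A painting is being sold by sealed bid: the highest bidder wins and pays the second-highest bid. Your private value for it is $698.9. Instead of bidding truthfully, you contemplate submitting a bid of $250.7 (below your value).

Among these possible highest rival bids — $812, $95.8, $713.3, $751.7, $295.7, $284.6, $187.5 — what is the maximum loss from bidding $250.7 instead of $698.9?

$812: same outcome either way → loss $0.
$95.8: same outcome either way → loss $0.
$713.3: same outcome either way → loss $0.
$751.7: same outcome either way → loss $0.
$295.7: truthful gives $403.2, deviation gives $0 → loss $403.2.
$284.6: truthful gives $414.3, deviation gives $0 → loss $414.3.
$187.5: same outcome either way → loss $0.
Maximum loss: $414.3.

$414.3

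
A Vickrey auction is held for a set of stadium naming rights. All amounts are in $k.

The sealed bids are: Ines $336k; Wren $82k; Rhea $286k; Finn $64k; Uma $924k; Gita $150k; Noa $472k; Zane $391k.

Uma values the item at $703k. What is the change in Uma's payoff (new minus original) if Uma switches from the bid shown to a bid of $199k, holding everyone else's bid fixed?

The highest bid among the other bidders is $472k; Uma's bid doesn't change that.
Original bid $924k: Uma is highest, pays the top rival bid $472k; payoff $703k − $472k = $231k.
Alternative bid $199k: Uma is not highest (top rival bid is $472k); payoff $0k.
Change in payoff = $0k − ($231k) = −$231k.

−$231k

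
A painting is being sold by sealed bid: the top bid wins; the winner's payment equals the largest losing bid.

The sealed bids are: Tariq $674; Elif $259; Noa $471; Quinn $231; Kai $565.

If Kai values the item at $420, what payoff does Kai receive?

$0

Highest bid: Tariq at $674, so Tariq wins.
Second-highest bid: Kai at $565 — that is the price the winner pays.
Kai did not win, so Kai pays nothing and receives nothing: payoff $0.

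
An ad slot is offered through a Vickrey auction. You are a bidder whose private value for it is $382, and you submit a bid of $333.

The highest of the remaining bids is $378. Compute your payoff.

Your bid $333 is below the highest competing bid $378, so you lose.
A losing bidder pays nothing and receives nothing: payoff = $0.

$0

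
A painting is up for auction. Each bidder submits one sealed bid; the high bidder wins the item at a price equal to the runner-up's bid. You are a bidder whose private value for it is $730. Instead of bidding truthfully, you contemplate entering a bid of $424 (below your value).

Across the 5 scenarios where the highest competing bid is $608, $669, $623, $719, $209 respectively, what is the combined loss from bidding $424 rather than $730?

$301

The deviation costs you only when the competing bid falls strictly between $424 and $730; elsewhere both bids give the same outcome.
$608: truthful payoff $122, deviation payoff $0 → loss $122.
$669: truthful payoff $61, deviation payoff $0 → loss $61.
$623: truthful payoff $107, deviation payoff $0 → loss $107.
$719: truthful payoff $11, deviation payoff $0 → loss $11.
$209: outcomes coincide → loss $0.
Total loss = $122 + $61 + $107 + $11 = $301.
Truthful bidding weakly dominates here: raising your bid can only win items priced above your value, and lowering it can only forfeit items priced below.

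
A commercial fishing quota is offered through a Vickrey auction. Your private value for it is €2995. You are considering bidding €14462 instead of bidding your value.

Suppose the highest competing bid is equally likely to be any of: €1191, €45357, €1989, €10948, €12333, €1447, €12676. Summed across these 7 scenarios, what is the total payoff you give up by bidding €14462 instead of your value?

€26972

The deviation costs you only when the competing bid falls strictly between €2995 and €14462; elsewhere both bids give the same outcome.
€1191: outcomes coincide → loss €0.
€45357: outcomes coincide → loss €0.
€1989: outcomes coincide → loss €0.
€10948: truthful payoff €0, deviation payoff −€7953 → loss €7953.
€12333: truthful payoff €0, deviation payoff −€9338 → loss €9338.
€1447: outcomes coincide → loss €0.
€12676: truthful payoff €0, deviation payoff −€9681 → loss €9681.
Total loss = €7953 + €9338 + €9681 = €26972.
Truthful bidding weakly dominates here: raising your bid can only win items priced above your value, and lowering it can only forfeit items priced below.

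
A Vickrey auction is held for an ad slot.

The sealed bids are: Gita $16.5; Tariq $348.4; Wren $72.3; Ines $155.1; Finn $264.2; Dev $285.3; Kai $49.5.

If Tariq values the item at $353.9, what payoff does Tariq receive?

Highest bid: Tariq at $348.4, so Tariq wins.
Second-highest bid: Dev at $285.3 — that is the price the winner pays.
Tariq's payoff = value − price = $353.9 − $285.3 = $68.6.

$68.6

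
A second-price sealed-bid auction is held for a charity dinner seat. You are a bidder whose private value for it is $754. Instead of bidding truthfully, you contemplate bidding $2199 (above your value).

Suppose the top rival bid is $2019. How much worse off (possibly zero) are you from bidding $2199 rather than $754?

$1265

Bidding your value $754: you lose (since $754 < $2019). Payoff $0.
Bidding $2199: you win and pay $2019. Payoff $754 − $2019 = −$1265.
The competing bid $2019 lies between your value and your inflated bid, so overbidding wins an item priced above your value.
Loss from deviating = $0 − (−$1265) = $1265.
In a second-price auction your bid sets only whether you win, not what you pay, so bidding your true value is weakly dominant.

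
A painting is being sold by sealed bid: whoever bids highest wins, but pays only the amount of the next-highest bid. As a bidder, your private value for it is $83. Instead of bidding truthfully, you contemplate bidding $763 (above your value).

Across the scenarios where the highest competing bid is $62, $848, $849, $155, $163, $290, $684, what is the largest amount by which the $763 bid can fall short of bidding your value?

$601

$62: same outcome either way → loss $0.
$848: same outcome either way → loss $0.
$849: same outcome either way → loss $0.
$155: truthful gives $0, deviation gives −$72 → loss $72.
$163: truthful gives $0, deviation gives −$80 → loss $80.
$290: truthful gives $0, deviation gives −$207 → loss $207.
$684: truthful gives $0, deviation gives −$601 → loss $601.
Maximum loss: $601.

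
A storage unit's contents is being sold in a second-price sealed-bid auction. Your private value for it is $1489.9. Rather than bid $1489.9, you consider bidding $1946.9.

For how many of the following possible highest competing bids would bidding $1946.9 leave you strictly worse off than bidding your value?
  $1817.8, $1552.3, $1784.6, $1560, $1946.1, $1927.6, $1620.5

7

The deviation hurts exactly when the highest competing bid lies strictly between $1489.9 and $1946.9 — overbidding then wins at a price above your value.
$1817.8: inside the interval → strictly worse (loss $327.9).
$1552.3: inside the interval → strictly worse (loss $62.4).
$1784.6: inside the interval → strictly worse (loss $294.7).
$1560: inside the interval → strictly worse (loss $70.1).
$1946.1: inside the interval → strictly worse (loss $456.2).
$1927.6: inside the interval → strictly worse (loss $437.7).
$1620.5: inside the interval → strictly worse (loss $130.6).
Count: 7.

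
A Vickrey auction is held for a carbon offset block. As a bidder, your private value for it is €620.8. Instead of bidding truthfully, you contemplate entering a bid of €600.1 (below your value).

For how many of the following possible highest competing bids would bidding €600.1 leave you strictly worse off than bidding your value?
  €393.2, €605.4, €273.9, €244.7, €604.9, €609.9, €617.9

4

The deviation hurts exactly when the highest competing bid lies strictly between €600.1 and €620.8 — underbidding then forfeits a profitable win.
€393.2: below both → same outcome either way.
€605.4: inside the interval → strictly worse (loss €15.4).
€273.9: below both → same outcome either way.
€244.7: below both → same outcome either way.
€604.9: inside the interval → strictly worse (loss €15.9).
€609.9: inside the interval → strictly worse (loss €10.9).
€617.9: inside the interval → strictly worse (loss €2.9).
Count: 4.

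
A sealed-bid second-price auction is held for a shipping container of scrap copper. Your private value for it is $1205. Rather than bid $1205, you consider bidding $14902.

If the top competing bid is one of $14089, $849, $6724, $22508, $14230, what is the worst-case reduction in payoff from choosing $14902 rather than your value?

$14089: truthful gives $0, deviation gives −$12884 → loss $12884.
$849: same outcome either way → loss $0.
$6724: truthful gives $0, deviation gives −$5519 → loss $5519.
$22508: same outcome either way → loss $0.
$14230: truthful gives $0, deviation gives −$13025 → loss $13025.
Maximum loss: $13025.

$13025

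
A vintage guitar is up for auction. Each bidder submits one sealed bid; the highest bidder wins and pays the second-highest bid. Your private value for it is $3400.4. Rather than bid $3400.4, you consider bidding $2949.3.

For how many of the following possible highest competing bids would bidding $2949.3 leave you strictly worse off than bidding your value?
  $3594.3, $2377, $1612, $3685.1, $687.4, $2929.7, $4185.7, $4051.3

The deviation hurts exactly when the highest competing bid lies strictly between $2949.3 and $3400.4 — underbidding then forfeits a profitable win.
$3594.3: above both → same outcome either way.
$2377: below both → same outcome either way.
$1612: below both → same outcome either way.
$3685.1: above both → same outcome either way.
$687.4: below both → same outcome either way.
$2929.7: below both → same outcome either way.
$4185.7: above both → same outcome either way.
$4051.3: above both → same outcome either way.
Count: 0.

0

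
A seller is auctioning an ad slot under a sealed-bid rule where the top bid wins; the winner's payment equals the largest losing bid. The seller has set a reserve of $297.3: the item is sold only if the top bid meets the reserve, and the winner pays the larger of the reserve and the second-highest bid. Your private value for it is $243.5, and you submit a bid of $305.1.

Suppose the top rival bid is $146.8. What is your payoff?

Your bid $305.1 is the highest and exceeds the reserve.
Price = max(second-highest bid, reserve) = max($146.8, $297.3) = $297.3.
Payoff = $243.5 − $297.3 = −$53.8.

−$53.8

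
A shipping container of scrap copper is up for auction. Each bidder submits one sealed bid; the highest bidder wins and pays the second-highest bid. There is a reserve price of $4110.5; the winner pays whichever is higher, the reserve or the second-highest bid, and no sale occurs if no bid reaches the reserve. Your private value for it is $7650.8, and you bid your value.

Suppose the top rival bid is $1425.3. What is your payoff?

Your bid $7650.8 is the highest and exceeds the reserve.
Price = max(second-highest bid, reserve) = max($1425.3, $4110.5) = $4110.5.
Payoff = $7650.8 − $4110.5 = $3540.3.

$3540.3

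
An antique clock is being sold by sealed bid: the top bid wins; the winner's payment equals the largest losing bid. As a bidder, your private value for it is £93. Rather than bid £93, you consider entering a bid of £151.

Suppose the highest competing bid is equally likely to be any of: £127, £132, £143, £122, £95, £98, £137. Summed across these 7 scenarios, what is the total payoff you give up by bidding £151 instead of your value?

£203

The deviation costs you only when the competing bid falls strictly between £93 and £151; elsewhere both bids give the same outcome.
£127: truthful payoff £0, deviation payoff −£34 → loss £34.
£132: truthful payoff £0, deviation payoff −£39 → loss £39.
£143: truthful payoff £0, deviation payoff −£50 → loss £50.
£122: truthful payoff £0, deviation payoff −£29 → loss £29.
£95: truthful payoff £0, deviation payoff −£2 → loss £2.
£98: truthful payoff £0, deviation payoff −£5 → loss £5.
£137: truthful payoff £0, deviation payoff −£44 → loss £44.
Total loss = £34 + £39 + £50 + £29 + £2 + £5 + £44 = £203.
Because the price is fixed by the runner-up's bid, deviating from your value can only change a good outcome into a bad one — never the reverse.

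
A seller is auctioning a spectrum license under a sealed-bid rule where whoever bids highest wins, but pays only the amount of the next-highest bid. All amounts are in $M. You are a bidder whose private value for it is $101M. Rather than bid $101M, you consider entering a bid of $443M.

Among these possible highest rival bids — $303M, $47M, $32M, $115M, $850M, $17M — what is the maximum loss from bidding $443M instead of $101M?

$303M: truthful gives $0M, deviation gives −$202M → loss $202M.
$47M: same outcome either way → loss $0M.
$32M: same outcome either way → loss $0M.
$115M: truthful gives $0M, deviation gives −$14M → loss $14M.
$850M: same outcome either way → loss $0M.
$17M: same outcome either way → loss $0M.
Maximum loss: $202M.

$202M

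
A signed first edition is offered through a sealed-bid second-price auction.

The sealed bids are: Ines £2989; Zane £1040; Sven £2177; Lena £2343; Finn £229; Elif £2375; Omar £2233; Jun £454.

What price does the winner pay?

£2375

Highest bid: Ines at £2989, so Ines wins.
Second-highest bid: Elif at £2375 — that is the price the winner pays.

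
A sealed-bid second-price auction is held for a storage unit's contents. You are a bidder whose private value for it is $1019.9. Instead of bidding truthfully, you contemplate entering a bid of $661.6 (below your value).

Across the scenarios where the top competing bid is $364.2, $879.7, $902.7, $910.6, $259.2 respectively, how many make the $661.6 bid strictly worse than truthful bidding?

The deviation hurts exactly when the highest competing bid lies strictly between $661.6 and $1019.9 — underbidding then forfeits a profitable win.
$364.2: below both → same outcome either way.
$879.7: inside the interval → strictly worse (loss $140.2).
$902.7: inside the interval → strictly worse (loss $117.2).
$910.6: inside the interval → strictly worse (loss $109.3).
$259.2: below both → same outcome either way.
Count: 3.

3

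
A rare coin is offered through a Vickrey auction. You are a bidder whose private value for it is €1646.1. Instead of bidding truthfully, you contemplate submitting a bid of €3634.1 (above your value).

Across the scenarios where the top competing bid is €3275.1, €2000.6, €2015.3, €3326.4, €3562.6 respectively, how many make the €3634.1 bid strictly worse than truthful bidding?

The deviation hurts exactly when the highest competing bid lies strictly between €1646.1 and €3634.1 — overbidding then wins at a price above your value.
€3275.1: inside the interval → strictly worse (loss €1629).
€2000.6: inside the interval → strictly worse (loss €354.5).
€2015.3: inside the interval → strictly worse (loss €369.2).
€3326.4: inside the interval → strictly worse (loss €1680.3).
€3562.6: inside the interval → strictly worse (loss €1916.5).
Count: 5.

5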